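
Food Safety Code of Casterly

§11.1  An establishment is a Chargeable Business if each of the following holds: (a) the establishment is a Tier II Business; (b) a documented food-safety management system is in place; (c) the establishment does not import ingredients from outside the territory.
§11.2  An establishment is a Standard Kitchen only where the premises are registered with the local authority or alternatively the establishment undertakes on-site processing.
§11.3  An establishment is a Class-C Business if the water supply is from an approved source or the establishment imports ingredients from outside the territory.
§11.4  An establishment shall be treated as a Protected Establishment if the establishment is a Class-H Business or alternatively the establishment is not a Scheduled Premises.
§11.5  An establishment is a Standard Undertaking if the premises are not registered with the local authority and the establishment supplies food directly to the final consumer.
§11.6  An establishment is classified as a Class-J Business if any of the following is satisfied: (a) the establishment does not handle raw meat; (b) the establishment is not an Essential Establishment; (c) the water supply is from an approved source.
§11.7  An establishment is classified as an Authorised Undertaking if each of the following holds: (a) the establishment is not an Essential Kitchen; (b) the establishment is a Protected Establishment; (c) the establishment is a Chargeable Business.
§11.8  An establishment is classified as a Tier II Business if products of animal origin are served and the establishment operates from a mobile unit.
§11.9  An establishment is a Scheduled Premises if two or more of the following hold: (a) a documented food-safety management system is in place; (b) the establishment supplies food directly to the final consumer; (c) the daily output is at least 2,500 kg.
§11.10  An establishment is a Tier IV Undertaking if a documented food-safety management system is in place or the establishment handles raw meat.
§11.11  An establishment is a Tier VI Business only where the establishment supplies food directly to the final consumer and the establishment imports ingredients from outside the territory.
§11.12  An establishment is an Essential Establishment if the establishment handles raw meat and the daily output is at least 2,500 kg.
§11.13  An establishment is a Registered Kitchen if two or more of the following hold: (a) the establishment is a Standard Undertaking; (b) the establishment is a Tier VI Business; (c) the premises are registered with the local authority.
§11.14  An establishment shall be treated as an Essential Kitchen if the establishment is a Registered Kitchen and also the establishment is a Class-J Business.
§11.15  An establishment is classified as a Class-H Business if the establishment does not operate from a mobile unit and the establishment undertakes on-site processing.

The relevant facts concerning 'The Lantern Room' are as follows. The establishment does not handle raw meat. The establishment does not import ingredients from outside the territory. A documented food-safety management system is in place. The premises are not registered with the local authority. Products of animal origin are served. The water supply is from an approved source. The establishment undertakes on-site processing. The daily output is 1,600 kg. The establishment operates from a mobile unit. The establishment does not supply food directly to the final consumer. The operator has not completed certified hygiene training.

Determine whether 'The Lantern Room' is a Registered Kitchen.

Under §11.5: the premises are not registered with the local authority? yes; and the establishment supplies food directly to the final consumer? no. So the establishment is not a Standard Undertaking.
Under §11.11: the establishment supplies food directly to the final consumer? no; and the establishment imports ingredients from outside the territory? no. So the establishment is not a Tier VI Business.
Under §11.13: Standard Undertaking (§11.5)? no; Tier VI Business (§11.11)? no; the premises are registered with the local authority? no — 0 of 3 hold (need ≥2) → not satisfied.

No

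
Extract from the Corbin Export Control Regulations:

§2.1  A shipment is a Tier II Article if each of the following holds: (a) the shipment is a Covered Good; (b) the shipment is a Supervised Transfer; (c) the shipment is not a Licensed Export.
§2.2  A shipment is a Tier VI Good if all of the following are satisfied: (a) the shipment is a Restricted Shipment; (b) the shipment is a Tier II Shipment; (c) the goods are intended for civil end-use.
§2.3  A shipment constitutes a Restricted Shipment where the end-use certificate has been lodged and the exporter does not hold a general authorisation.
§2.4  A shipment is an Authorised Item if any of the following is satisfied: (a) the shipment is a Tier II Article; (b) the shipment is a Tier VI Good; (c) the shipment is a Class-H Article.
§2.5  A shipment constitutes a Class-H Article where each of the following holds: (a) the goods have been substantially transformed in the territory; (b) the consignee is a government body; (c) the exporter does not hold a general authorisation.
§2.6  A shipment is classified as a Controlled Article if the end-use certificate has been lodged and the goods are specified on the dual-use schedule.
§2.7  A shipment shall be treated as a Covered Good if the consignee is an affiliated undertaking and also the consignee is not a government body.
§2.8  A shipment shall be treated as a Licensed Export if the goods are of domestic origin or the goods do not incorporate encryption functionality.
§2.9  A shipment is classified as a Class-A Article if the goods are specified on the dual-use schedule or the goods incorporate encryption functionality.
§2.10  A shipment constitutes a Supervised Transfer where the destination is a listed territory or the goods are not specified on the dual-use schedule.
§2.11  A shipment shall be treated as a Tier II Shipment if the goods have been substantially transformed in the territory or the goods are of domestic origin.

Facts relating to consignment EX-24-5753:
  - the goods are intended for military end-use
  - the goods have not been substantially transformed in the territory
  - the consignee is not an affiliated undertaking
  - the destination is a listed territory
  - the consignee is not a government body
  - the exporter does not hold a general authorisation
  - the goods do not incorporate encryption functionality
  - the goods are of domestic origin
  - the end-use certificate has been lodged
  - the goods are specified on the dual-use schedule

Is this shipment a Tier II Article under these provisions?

§2.7 — Covered Good: [the consignee is an affiliated undertaking? no] AND [the consignee is not a government body? yes] → not satisfied.
§2.10 — Supervised Transfer: [the destination is a listed territory? yes] OR [the goods are not specified on the dual-use schedule? no] → satisfied.
§2.8 — Licensed Export: [the goods are of domestic origin? yes] OR [the goods do not incorporate encryption functionality? yes] → satisfied.
§2.1 — Tier II Article: [Covered Good (§2.7)? no] AND [Supervised Transfer (§2.10)? yes] AND [not a Licensed Export (§2.8)? no] → not satisfied.

No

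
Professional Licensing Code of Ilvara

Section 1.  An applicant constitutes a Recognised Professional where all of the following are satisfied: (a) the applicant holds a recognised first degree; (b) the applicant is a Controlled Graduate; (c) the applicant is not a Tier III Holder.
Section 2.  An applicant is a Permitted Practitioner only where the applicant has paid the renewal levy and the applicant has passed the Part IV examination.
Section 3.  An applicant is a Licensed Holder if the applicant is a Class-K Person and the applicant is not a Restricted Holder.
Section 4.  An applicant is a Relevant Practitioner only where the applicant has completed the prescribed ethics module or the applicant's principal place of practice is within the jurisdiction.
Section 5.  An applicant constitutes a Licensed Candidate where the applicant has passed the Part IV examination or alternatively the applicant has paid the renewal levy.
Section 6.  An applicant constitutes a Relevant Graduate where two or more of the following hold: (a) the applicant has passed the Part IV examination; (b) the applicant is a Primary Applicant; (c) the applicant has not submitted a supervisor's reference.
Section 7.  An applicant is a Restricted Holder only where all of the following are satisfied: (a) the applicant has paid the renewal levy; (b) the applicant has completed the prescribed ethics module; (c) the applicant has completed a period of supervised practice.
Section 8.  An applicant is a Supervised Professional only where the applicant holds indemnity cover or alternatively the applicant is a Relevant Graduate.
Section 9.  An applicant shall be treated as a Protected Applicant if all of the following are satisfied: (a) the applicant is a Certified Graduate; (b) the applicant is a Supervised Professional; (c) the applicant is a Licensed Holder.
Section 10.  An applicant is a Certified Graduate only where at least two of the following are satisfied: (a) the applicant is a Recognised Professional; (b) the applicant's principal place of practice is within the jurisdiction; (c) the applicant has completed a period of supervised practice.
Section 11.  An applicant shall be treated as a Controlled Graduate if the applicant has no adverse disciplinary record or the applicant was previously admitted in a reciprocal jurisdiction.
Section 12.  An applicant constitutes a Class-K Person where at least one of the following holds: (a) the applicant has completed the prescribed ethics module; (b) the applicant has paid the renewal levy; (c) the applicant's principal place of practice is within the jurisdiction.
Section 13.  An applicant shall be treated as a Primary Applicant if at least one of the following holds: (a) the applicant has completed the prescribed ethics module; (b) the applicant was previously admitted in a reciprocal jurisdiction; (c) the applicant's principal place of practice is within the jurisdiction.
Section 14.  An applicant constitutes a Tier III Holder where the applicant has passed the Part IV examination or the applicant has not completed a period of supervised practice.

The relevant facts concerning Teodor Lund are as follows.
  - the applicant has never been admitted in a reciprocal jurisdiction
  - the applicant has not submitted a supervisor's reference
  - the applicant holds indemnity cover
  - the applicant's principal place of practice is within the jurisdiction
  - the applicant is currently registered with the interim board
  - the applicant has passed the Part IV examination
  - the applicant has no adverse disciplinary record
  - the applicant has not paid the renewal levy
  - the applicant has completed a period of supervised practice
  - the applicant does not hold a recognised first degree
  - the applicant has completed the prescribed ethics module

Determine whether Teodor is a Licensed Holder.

section 12 — Class-K Person: [the applicant has completed the prescribed ethics module? yes] OR [the applicant has paid the renewal levy? no] OR [the applicant's principal place of practice is within the jurisdiction? yes] → satisfied.
section 7 — Restricted Holder: [the applicant has paid the renewal levy? no] AND [the applicant has completed the prescribed ethics module? yes] AND [the applicant has completed a period of supervised practice? yes] → not satisfied.
section 3 — Licensed Holder: [Class-K Person (section 12)? yes] AND [not a Restricted Holder (section 7)? yes] → satisfied.

Yes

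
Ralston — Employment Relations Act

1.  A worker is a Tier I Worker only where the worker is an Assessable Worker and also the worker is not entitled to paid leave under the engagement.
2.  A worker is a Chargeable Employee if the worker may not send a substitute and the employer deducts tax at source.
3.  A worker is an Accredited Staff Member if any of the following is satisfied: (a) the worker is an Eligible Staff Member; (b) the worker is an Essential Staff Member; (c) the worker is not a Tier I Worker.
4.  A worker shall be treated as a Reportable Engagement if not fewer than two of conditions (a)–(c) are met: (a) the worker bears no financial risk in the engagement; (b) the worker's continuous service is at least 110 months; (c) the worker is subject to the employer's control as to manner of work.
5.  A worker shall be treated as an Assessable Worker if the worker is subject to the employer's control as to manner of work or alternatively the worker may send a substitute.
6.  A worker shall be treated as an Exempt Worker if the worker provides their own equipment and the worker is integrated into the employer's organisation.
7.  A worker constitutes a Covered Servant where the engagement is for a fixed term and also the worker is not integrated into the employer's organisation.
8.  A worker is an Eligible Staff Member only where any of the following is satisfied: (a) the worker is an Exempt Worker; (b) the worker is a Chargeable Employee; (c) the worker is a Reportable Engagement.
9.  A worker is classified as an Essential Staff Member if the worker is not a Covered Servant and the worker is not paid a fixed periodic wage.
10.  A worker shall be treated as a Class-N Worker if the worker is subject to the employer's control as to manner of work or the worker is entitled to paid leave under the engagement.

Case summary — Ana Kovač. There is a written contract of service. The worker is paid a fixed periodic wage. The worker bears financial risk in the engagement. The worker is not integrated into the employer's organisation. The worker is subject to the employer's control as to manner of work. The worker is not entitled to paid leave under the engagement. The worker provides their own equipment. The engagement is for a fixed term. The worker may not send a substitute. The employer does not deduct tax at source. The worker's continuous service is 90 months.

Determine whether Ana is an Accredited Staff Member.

No

paragraph 6 — Exempt Worker: [the worker provides their own equipment? yes] AND [the worker is integrated into the employer's organisation? no] → not satisfied.
paragraph 2 — Chargeable Employee: [the worker may not send a substitute? yes] AND [the employer deducts tax at source? no] → not satisfied.
paragraph 4 — Reportable Engagement: the worker bears no financial risk in the engagement? no; worker's continuous service: 90 months ≥ 110 months? no; the worker is subject to the employer's control as to manner of work? yes — 1 of 3 hold (need ≥2) → not satisfied.
paragraph 8 — Eligible Staff Member: [Exempt Worker (paragraph 6)? no] OR [Chargeable Employee (paragraph 2)? no] OR [Reportable Engagement (paragraph 4)? no] → not satisfied.
paragraph 7 — Covered Servant: [the engagement is for a fixed term? yes] AND [the worker is not integrated into the employer's organisation? yes] → satisfied.
paragraph 9 — Essential Staff Member: [not a Covered Servant (paragraph 7)? no] AND [the worker is not paid a fixed periodic wage? no] → not satisfied.
paragraph 5 — Assessable Worker: [the worker is subject to the employer's control as to manner of work? yes] OR [the worker may send a substitute? no] → satisfied.
paragraph 1 — Tier I Worker: [Assessable Worker (paragraph 5)? yes] AND [the worker is not entitled to paid leave under the engagement? yes] → satisfied.
paragraph 3 — Accredited Staff Member: [Eligible Staff Member (paragraph 8)? no] OR [Essential Staff Member (paragraph 9)? no] OR [not a Tier I Worker (paragraph 1)? no] → not satisfied.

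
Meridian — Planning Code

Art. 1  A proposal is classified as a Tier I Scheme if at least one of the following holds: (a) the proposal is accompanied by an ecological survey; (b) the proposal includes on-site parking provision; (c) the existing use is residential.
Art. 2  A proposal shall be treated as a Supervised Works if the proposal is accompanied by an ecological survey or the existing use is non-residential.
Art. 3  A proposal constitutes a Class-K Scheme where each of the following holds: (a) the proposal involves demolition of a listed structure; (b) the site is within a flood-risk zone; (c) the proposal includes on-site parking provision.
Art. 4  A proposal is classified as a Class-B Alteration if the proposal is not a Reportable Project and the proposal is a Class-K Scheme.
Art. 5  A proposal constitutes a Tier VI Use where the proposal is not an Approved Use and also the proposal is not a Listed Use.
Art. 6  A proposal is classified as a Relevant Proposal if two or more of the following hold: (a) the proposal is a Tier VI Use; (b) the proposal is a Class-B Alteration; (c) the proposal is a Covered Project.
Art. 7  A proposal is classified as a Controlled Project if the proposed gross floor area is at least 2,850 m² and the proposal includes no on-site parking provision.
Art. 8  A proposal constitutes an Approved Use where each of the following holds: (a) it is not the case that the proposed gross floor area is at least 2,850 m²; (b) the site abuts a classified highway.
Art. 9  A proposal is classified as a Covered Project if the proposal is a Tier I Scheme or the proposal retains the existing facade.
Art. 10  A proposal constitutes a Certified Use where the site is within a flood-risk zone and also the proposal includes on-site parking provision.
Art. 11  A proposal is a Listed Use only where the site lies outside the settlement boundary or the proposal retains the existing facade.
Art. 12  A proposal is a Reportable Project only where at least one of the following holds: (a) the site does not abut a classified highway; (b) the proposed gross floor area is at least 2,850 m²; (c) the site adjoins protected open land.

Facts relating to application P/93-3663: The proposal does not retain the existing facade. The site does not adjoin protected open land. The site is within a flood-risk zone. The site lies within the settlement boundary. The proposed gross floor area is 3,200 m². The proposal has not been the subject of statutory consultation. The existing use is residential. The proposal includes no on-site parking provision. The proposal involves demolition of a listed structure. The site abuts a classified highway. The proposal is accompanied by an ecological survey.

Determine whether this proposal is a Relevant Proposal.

Yes

article 8 — Approved Use: [proposed gross floor area: 3,200 m² ≥ 2,850 m²? yes, so negated condition no] AND [the site abuts a classified highway? yes] → not satisfied.
article 11 — Listed Use: [the site lies outside the settlement boundary? no] OR [the proposal retains the existing facade? no] → not satisfied.
article 5 — Tier VI Use: [not an Approved Use (article 8)? yes] AND [not a Listed Use (article 11)? yes] → satisfied.
article 12 — Reportable Project: [the site does not abut a classified highway? no] OR [proposed gross floor area: 3,200 m² ≥ 2,850 m²? yes] OR [the site adjoins protected open land? no] → satisfied.
article 3 — Class-K Scheme: [the proposal involves demolition of a listed structure? yes] AND [the site is within a flood-risk zone? yes] AND [the proposal includes on-site parking provision? no] → not satisfied.
article 4 — Class-B Alteration: [not a Reportable Project (article 12)? no] AND [Class-K Scheme (article 3)? no] → not satisfied.
article 1 — Tier I Scheme: [the proposal is accompanied by an ecological survey? yes] OR [the proposal includes on-site parking provision? no] OR [the existing use is residential? yes] → satisfied.
article 9 — Covered Project: [Tier I Scheme (article 1)? yes] OR [the proposal retains the existing facade? no] → satisfied.
article 6 — Relevant Proposal: Tier VI Use (article 5)? yes; Class-B Alteration (article 4)? no; Covered Project (article 9)? yes — 2 of 3 hold (need ≥2) → satisfied.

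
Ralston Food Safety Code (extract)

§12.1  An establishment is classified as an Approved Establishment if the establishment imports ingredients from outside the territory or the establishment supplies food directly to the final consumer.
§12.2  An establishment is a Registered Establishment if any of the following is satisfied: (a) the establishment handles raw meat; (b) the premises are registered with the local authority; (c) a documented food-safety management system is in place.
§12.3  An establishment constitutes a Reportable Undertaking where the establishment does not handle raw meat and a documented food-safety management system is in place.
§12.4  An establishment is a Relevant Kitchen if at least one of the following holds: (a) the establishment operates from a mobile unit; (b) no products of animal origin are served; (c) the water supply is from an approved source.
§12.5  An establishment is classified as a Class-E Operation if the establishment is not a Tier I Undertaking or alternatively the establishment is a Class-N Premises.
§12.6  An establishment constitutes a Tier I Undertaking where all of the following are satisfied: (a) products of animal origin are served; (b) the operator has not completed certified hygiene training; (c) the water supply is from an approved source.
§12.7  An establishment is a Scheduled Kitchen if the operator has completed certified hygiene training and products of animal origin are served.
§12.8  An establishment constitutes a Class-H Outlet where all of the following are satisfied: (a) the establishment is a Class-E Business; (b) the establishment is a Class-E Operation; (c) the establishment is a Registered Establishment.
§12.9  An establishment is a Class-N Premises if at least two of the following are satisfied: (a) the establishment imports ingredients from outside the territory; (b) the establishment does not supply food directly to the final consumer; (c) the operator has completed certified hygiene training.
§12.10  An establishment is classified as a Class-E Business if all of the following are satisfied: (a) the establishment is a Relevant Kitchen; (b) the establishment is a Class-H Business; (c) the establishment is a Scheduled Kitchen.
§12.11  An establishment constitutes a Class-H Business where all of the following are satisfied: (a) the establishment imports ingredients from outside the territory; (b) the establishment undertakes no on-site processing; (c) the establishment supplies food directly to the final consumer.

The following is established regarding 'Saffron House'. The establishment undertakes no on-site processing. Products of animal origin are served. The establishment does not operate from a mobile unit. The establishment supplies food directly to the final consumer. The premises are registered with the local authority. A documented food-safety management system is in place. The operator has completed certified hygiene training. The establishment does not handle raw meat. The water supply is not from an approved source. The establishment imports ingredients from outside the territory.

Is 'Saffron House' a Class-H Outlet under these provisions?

Under §12.4: the establishment operates from a mobile unit? no; or no products of animal origin are served? no; or the water supply is from an approved source? no. So the establishment is not a Relevant Kitchen.
Under §12.11: the establishment imports ingredients from outside the territory? yes; and the establishment undertakes no on-site processing? yes; and the establishment supplies food directly to the final consumer? yes. So the establishment is a Class-H Business.
Under §12.7: the operator has completed certified hygiene training? yes; and products of animal origin are served? yes. So the establishment is a Scheduled Kitchen.
Under §12.10: Relevant Kitchen (§12.4)? no; and Class-H Business (§12.11)? yes; and Scheduled Kitchen (§12.7)? yes. So the establishment is not a Class-E Business.
Under §12.6: products of animal origin are served? yes; and the operator has not completed certified hygiene training? no; and the water supply is from an approved source? no. So the establishment is not a Tier I Undertaking.
Under §12.9: the establishment imports ingredients from outside the territory? yes; the establishment does not supply food directly to the final consumer? no; the operator has completed certified hygiene training? yes — 2 of 3 hold (need ≥2) → satisfied.
Under §12.5: not a Tier I Undertaking (§12.6)? yes; or Class-N Premises (§12.9)? yes. So the establishment is a Class-E Operation.
Under §12.2: the establishment handles raw meat? no; or the premises are registered with the local authority? yes; or a documented food-safety management system is in place? yes. So the establishment is a Registered Establishment.
Under §12.8: Class-E Business (§12.10)? no; and Class-E Operation (§12.5)? yes; and Registered Establishment (§12.2)? yes. So the establishment is not a Class-H Outlet.

No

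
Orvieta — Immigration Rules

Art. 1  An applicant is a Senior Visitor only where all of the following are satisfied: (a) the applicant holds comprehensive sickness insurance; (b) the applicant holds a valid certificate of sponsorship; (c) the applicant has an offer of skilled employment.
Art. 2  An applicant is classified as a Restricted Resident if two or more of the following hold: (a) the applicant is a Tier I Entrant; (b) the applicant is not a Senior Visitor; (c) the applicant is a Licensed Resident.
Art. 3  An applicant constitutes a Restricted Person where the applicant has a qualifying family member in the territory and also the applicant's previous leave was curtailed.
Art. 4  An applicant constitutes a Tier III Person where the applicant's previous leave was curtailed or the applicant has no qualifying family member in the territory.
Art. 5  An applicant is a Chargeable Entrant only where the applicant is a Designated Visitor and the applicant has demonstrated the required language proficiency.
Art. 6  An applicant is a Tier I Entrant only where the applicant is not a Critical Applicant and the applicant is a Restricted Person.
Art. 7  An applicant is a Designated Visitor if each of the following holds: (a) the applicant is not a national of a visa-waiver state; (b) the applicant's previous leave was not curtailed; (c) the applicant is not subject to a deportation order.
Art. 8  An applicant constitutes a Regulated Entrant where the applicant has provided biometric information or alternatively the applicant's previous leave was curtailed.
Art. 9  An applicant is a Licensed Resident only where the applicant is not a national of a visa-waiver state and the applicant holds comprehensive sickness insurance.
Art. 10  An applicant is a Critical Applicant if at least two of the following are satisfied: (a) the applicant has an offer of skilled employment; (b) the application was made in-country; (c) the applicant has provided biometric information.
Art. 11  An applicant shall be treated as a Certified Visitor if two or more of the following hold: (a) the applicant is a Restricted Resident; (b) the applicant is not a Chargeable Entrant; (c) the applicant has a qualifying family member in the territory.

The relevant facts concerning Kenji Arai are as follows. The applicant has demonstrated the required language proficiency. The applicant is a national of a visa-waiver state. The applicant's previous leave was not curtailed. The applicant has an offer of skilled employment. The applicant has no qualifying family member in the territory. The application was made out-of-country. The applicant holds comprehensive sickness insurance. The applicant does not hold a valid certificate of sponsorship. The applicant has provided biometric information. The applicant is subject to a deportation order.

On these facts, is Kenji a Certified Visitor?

Under article 10: the applicant has an offer of skilled employment? yes; the application was made in-country? no; the applicant has provided biometric information? yes — 2 of 3 hold (need ≥2) → satisfied.
Under article 3: the applicant has a qualifying family member in the territory? no; and the applicant's previous leave was curtailed? no. So the applicant is not a Restricted Person.
Under article 6: not a Critical Applicant (article 10)? no; and Restricted Person (article 3)? no. So the applicant is not a Tier I Entrant.
Under article 1: the applicant holds comprehensive sickness insurance? yes; and the applicant holds a valid certificate of sponsorship? no; and the applicant has an offer of skilled employment? yes. So the applicant is not a Senior Visitor.
Under article 9: the applicant is not a national of a visa-waiver state? no; and the applicant holds comprehensive sickness insurance? yes. So the applicant is not a Licensed Resident.
Under article 2: Tier I Entrant (article 6)? no; not a Senior Visitor (article 1)? yes; Licensed Resident (article 9)? no — 1 of 3 hold (need ≥2) → not satisfied.
Under article 7: the applicant is not a national of a visa-waiver state? no; and the applicant's previous leave was not curtailed? yes; and the applicant is not subject to a deportation order? no. So the applicant is not a Designated Visitor.
Under article 5: Designated Visitor (article 7)? no; and the applicant has demonstrated the required language proficiency? yes. So the applicant is not a Chargeable Entrant.
Under article 11: Restricted Resident (article 2)? no; not a Chargeable Entrant (article 5)? yes; the applicant has a qualifying family member in the territory? no — 1 of 3 hold (need ≥2) → not satisfied.

No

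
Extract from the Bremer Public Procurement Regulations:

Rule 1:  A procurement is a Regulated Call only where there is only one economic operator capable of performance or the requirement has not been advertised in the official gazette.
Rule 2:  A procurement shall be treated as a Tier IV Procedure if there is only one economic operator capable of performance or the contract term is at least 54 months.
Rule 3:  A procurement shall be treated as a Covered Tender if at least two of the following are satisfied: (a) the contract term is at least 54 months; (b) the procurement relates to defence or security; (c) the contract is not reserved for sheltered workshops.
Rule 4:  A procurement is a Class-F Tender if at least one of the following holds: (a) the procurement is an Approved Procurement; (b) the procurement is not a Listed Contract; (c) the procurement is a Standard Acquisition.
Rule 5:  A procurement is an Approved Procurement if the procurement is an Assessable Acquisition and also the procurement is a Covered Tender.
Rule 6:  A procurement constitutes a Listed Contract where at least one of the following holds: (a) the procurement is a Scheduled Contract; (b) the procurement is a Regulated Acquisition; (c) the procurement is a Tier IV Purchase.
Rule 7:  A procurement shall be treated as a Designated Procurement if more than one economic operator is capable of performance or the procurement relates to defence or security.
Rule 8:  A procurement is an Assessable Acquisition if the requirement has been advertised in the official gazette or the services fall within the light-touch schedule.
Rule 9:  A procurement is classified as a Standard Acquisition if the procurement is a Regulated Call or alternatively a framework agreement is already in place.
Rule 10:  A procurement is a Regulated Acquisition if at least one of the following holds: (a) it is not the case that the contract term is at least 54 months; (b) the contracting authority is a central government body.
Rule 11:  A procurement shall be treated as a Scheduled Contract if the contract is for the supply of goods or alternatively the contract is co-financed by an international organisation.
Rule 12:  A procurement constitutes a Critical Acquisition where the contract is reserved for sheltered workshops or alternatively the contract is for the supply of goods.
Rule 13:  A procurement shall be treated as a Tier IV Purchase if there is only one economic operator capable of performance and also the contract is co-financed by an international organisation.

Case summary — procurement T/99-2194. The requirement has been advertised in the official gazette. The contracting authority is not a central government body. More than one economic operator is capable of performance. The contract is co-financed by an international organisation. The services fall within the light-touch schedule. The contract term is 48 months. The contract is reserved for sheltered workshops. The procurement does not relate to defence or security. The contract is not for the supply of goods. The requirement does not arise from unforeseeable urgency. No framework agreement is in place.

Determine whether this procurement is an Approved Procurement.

Under rule 8: the requirement has been advertised in the official gazette? yes; or the services fall within the light-touch schedule? yes. So the procurement is an Assessable Acquisition.
Under rule 3: contract term: 48 months ≥ 54 months? no; the procurement relates to defence or security? no; the contract is not reserved for sheltered workshops? no — 0 of 3 hold (need ≥2) → not satisfied.
Under rule 5: Assessable Acquisition (rule 8)? yes; and Covered Tender (rule 3)? no. So the procurement is not an Approved Procurement.

No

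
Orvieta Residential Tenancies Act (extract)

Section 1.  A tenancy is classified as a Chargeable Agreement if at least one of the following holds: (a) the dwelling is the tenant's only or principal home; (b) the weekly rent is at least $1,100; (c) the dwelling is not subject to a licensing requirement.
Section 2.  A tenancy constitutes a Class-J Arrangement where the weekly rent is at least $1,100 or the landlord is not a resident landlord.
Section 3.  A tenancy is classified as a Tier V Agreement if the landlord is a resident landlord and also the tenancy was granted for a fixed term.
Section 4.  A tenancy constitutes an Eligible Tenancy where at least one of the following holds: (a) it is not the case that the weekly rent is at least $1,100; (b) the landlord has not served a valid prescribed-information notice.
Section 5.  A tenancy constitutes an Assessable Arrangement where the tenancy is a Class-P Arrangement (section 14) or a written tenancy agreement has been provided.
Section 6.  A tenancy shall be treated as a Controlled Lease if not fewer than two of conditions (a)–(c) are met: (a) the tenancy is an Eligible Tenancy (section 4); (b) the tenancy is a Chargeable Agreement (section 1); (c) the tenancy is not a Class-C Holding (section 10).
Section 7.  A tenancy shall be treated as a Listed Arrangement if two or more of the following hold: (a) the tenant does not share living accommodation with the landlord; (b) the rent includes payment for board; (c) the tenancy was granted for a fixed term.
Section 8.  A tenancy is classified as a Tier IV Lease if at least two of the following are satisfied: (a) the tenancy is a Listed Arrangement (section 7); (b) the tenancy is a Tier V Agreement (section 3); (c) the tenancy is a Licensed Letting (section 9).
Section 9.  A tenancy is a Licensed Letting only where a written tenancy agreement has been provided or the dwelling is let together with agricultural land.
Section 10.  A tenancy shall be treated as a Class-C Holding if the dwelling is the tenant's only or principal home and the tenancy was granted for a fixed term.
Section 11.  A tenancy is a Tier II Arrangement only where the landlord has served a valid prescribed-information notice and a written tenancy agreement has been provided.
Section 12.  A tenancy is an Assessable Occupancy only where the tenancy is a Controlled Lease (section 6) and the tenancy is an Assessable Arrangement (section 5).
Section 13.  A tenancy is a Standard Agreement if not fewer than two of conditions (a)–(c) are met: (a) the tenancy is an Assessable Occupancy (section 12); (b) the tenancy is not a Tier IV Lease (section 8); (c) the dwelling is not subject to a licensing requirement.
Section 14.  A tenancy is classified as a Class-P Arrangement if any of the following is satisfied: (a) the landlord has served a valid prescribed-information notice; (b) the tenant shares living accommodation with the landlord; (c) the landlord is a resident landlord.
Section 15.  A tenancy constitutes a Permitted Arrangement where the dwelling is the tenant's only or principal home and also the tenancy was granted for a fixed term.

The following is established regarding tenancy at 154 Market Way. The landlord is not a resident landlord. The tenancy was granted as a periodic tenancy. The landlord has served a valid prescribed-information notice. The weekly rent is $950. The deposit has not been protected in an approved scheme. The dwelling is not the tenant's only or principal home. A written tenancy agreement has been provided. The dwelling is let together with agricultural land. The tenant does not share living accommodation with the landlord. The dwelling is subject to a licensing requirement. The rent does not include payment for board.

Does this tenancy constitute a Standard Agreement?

section 4 — Eligible Tenancy: [weekly rent: $950 ≥ $1,100? no, so negated condition yes] OR [the landlord has not served a valid prescribed-information notice? no] → satisfied.
section 1 — Chargeable Agreement: [the dwelling is the tenant's only or principal home? no] OR [weekly rent: $950 ≥ $1,100? no] OR [the dwelling is not subject to a licensing requirement? no] → not satisfied.
section 10 — Class-C Holding: [the dwelling is the tenant's only or principal home? no] AND [the tenancy was granted for a fixed term? no] → not satisfied.
section 6 — Controlled Lease: Eligible Tenancy (section 4)? yes; Chargeable Agreement (section 1)? no; not a Class-C Holding (section 10)? yes — 2 of 3 hold (need ≥2) → satisfied.
section 14 — Class-P Arrangement: [the landlord has served a valid prescribed-information notice? yes] OR [the tenant shares living accommodation with the landlord? no] OR [the landlord is a resident landlord? no] → satisfied.
section 5 — Assessable Arrangement: [Class-P Arrangement (section 14)? yes] OR [a written tenancy agreement has been provided? yes] → satisfied.
section 12 — Assessable Occupancy: [Controlled Lease (section 6)? yes] AND [Assessable Arrangement (section 5)? yes] → satisfied.
section 7 — Listed Arrangement: the tenant does not share living accommodation with the landlord? yes; the rent includes payment for board? no; the tenancy was granted for a fixed term? no — 1 of 3 hold (need ≥2) → not satisfied.
section 3 — Tier V Agreement: [the landlord is a resident landlord? no] AND [the tenancy was granted for a fixed term? no] → not satisfied.
section 9 — Licensed Letting: [a written tenancy agreement has been provided? yes] OR [the dwelling is let together with agricultural land? yes] → satisfied.
section 8 — Tier IV Lease: Listed Arrangement (section 7)? no; Tier V Agreement (section 3)? no; Licensed Letting (section 9)? yes — 1 of 3 hold (need ≥2) → not satisfied.
section 13 — Standard Agreement: Assessable Occupancy (section 12)? yes; not a Tier IV Lease (section 8)? yes; the dwelling is not subject to a licensing requirement? no — 2 of 3 hold (need ≥2) → satisfied.

Yes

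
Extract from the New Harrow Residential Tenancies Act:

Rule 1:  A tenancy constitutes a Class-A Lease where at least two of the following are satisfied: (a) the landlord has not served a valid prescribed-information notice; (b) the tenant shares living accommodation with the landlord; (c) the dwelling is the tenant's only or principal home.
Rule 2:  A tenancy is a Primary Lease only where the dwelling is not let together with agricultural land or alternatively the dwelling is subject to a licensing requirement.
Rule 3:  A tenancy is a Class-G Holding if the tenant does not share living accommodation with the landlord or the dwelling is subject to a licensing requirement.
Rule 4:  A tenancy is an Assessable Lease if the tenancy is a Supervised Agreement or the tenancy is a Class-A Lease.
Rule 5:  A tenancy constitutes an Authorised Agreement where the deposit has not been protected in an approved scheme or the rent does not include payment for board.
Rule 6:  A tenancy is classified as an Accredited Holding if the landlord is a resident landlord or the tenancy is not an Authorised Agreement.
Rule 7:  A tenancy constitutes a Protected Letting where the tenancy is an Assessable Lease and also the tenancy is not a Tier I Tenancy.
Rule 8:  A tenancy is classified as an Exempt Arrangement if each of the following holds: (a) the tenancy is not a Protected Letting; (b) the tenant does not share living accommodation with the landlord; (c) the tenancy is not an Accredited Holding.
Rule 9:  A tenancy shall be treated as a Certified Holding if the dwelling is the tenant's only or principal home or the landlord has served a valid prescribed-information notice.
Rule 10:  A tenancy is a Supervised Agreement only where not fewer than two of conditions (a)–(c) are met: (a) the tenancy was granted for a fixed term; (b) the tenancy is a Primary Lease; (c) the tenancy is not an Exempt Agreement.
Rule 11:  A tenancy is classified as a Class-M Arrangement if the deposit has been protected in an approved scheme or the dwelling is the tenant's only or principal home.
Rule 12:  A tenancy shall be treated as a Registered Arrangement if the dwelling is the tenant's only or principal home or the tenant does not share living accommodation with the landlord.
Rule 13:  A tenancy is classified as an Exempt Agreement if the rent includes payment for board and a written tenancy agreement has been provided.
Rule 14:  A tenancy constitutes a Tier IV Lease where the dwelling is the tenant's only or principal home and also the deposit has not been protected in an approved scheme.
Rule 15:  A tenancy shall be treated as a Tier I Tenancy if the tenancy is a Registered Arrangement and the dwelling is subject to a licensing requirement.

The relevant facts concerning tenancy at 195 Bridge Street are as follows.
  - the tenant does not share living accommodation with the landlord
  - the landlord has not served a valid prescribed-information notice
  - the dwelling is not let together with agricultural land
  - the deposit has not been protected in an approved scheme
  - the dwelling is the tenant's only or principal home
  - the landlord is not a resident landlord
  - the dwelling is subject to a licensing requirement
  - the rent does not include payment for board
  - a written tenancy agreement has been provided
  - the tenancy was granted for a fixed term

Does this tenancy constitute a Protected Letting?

rule 2 — Primary Lease: [the dwelling is not let together with agricultural land? yes] OR [the dwelling is subject to a licensing requirement? yes] → satisfied.
rule 13 — Exempt Agreement: [the rent includes payment for board? no] AND [a written tenancy agreement has been provided? yes] → not satisfied.
rule 10 — Supervised Agreement: the tenancy was granted for a fixed term? yes; Primary Lease (rule 2)? yes; not an Exempt Agreement (rule 13)? yes — 3 of 3 hold (need ≥2) → satisfied.
rule 1 — Class-A Lease: the landlord has not served a valid prescribed-information notice? yes; the tenant shares living accommodation with the landlord? no; the dwelling is the tenant's only or principal home? yes — 2 of 3 hold (need ≥2) → satisfied.
rule 4 — Assessable Lease: [Supervised Agreement (rule 10)? yes] OR [Class-A Lease (rule 1)? yes] → satisfied.
rule 12 — Registered Arrangement: [the dwelling is the tenant's only or principal home? yes] OR [the tenant does not share living accommodation with the landlord? yes] → satisfied.
rule 15 — Tier I Tenancy: [Registered Arrangement (rule 12)? yes] AND [the dwelling is subject to a licensing requirement? yes] → satisfied.
rule 7 — Protected Letting: [Assessable Lease (rule 4)? yes] AND [not a Tier I Tenancy (rule 15)? no] → not satisfied.

No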